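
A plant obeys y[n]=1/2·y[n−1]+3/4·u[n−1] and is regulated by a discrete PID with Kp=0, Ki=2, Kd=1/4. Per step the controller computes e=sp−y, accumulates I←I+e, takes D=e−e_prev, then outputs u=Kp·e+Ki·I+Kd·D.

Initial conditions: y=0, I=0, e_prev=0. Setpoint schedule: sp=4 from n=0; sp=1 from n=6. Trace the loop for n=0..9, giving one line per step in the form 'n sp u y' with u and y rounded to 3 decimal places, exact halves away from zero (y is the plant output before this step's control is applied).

(exact arithmetic carried between steps; '≈' marks a value shown rounded to 6 d.p. or computed from one; I and e_prev carry over from the previous line; the table rounds u and y to 3 d.p., halves away from zero)
n=0: y=0, sp=4, e=sp−y=4; I=4, D=e−e_prev=4; u=0·4+2·4+1/4·4=9; next y=1/2·0+3/4·9=6.75
n=1: y=6.75, sp=4, e=sp−y=-2.75; I=1.25, D=e−e_prev=-6.75; u=0·(-2.75)+2·1.25+1/4·(-6.75)=0.8125; next y=1/2·6.75+3/4·0.8125=3.984375
n=2: y=3.984375, sp=4, e=sp−y=0.015625; I=1.265625, D=e−e_prev=2.765625; u=0·0.015625+2·1.265625+1/4·2.765625≈3.222656; next y=1/2·3.984375+3/4·3.222656≈4.409180
n=3: y≈4.409180, sp=4, e=sp−y≈-0.409180; I≈0.856445, D=e−e_prev≈-0.424805; u=0·(-0.409180)+2·0.856445+1/4·(-0.424805)≈1.606689; next y=1/2·4.409180+3/4·1.606689≈3.409607
n=4: y≈3.409607, sp=4, e=sp−y≈0.590393; I≈1.446838, D=e−e_prev≈0.999573; u=0·0.590393+2·1.446838+1/4·0.999573≈3.143570; next y=1/2·3.409607+3/4·3.143570≈4.062481
n=5: y≈4.062481, sp=4, e=sp−y≈-0.062481; I≈1.384357, D=e−e_prev≈-0.652874; u=0·(-0.062481)+2·1.384357+1/4·(-0.652874)≈2.605496; next y=1/2·4.062481+3/4·2.605496≈3.985363
n=6: y≈3.985363, sp=1, e=sp−y≈-2.985363; I≈-1.601005, D=e−e_prev≈-2.922882; u=0·(-2.985363)+2·(-1.601005)+1/4·(-2.922882)≈-3.932731; next y=1/2·3.985363+3/4·(-3.932731)≈-0.956867
n=7: y≈-0.956867, sp=1, e=sp−y≈1.956867; I≈0.355862, D=e−e_prev≈4.942230; u=0·1.956867+2·0.355862+1/4·4.942230≈1.947281; next y=1/2·(-0.956867)+3/4·1.947281≈0.982027
n=8: y≈0.982027, sp=1, e=sp−y≈0.017973; I≈0.373835, D=e−e_prev≈-1.938894; u=0·0.017973+2·0.373835+1/4·(-1.938894)≈0.262946; next y=1/2·0.982027+3/4·0.262946≈0.688223
n=9: y≈0.688223, sp=1, e=sp−y≈0.311777; I≈0.685612, D=e−e_prev≈0.293804; u=0·0.311777+2·0.685612+1/4·0.293804≈1.444675; next y=1/2·0.688223+3/4·1.444675≈1.427617

0 4 9.000 0.000
1 4 0.813 6.750
2 4 3.223 3.984
3 4 1.607 4.409
4 4 3.144 3.410
5 4 2.605 4.062
6 1 -3.933 3.985
7 1 1.947 -0.957
8 1 0.263 0.982
9 1 1.445 0.688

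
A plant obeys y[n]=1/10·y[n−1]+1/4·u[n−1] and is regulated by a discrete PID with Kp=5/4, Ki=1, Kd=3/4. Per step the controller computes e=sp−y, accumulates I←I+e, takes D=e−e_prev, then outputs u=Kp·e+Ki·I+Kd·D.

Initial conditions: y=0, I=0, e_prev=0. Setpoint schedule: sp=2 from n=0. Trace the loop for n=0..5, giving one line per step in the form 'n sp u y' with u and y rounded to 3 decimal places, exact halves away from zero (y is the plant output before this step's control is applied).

0 2 6.000 0.000
1 2 2.000 1.500
2 2 6.175 0.650
3 2 4.011 1.609
4 2 6.457 1.164
5 2 5.259 1.731

(exact arithmetic carried between steps; '≈' marks a value shown rounded to 6 d.p. or computed from one; I and e_prev carry over from the previous line; the table rounds u and y to 3 d.p., halves away from zero)
n=0: y=0, sp=2, e=sp−y=2; I=2, D=e−e_prev=2; u=5/4·2+1·2+3/4·2=6; next y=1/10·0+1/4·6=1.5
n=1: y=1.5, sp=2, e=sp−y=0.5; I=2.5, D=e−e_prev=-1.5; u=5/4·0.5+1·2.5+3/4·(-1.5)=2; next y=1/10·1.5+1/4·2=0.65
n=2: y=0.65, sp=2, e=sp−y=1.35; I=3.85, D=e−e_prev=0.85; u=5/4·1.35+1·3.85+3/4·0.85=6.175; next y=1/10·0.65+1/4·6.175=1.60875
n=3: y=1.60875, sp=2, e=sp−y=0.39125; I=4.24125, D=e−e_prev=-0.95875; u=5/4·0.39125+1·4.24125+3/4·(-0.95875)=4.01125; next y=1/10·1.60875+1/4·4.01125≈1.163688
n=4: y≈1.163688, sp=2, e=sp−y≈0.836313; I≈5.077563, D=e−e_prev≈0.445063; u=5/4·0.836313+1·5.077563+3/4·0.445063≈6.45675; next y=1/10·1.163688+1/4·6.45675≈1.730556
n=5: y≈1.730556, sp=2, e=sp−y≈0.269444; I≈5.347006, D=e−e_prev≈-0.566869; u=5/4·0.269444+1·5.347006+3/4·(-0.566869)≈5.258659; next y=1/10·1.730556+1/4·5.258659≈1.487720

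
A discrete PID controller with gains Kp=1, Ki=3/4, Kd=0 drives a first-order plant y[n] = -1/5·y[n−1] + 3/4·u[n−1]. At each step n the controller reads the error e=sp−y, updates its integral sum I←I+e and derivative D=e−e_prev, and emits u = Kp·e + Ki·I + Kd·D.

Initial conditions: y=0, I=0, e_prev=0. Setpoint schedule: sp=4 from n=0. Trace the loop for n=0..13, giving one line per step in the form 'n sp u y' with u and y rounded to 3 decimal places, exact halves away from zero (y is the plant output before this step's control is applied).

0 4 7.000 0.000
1 4 0.813 5.250
2 4 9.834 -0.441
3 4 -0.668 7.463
4 4 13.284 -1.994
5 4 -3.843 10.362
6 4 18.189 -4.954
7 4 -9.372 14.633
8 4 25.683 -9.956
9 4 -18.467 21.254
10 4 37.463 -18.101
11 4 -33.143 31.717
12 4 56.176 -31.201
13 4 -56.676 48.372

(exact arithmetic carried between steps; '≈' marks a value shown rounded to 6 d.p. or computed from one; I and e_prev carry over from the previous line; the table rounds u and y to 3 d.p., halves away from zero)
n=0: y=0, sp=4, e=sp−y=4; I=4, D=e−e_prev=4; u=1·4+3/4·4+0·4=7; next y=-1/5·0+3/4·7=5.25
n=1: y=5.25, sp=4, e=sp−y=-1.25; I=2.75, D=e−e_prev=-5.25; u=1·(-1.25)+3/4·2.75+0·(-5.25)=0.8125; next y=-1/5·5.25+3/4·0.8125=-0.440625
n=2: y=-0.440625, sp=4, e=sp−y=4.440625; I=7.190625, D=e−e_prev=5.690625; u=1·4.440625+3/4·7.190625+0·5.690625≈9.833594; next y=-1/5·(-0.440625)+3/4·9.833594≈7.463320
n=3: y≈7.463320, sp=4, e=sp−y≈-3.463320; I≈3.727305, D=e−e_prev≈-7.903945; u=1·(-3.463320)+3/4·3.727305+0·(-7.903945)≈-0.667842; next y=-1/5·7.463320+3/4·(-0.667842)≈-1.993545
n=4: y≈-1.993545, sp=4, e=sp−y≈5.993545; I≈9.720850, D=e−e_prev≈9.456866; u=1·5.993545+3/4·9.720850+0·9.456866≈13.284183; next y=-1/5·(-1.993545)+3/4·13.284183≈10.361846
n=5: y≈10.361846, sp=4, e=sp−y≈-6.361846; I≈3.359004, D=e−e_prev≈-12.355392; u=1·(-6.361846)+3/4·3.359004+0·(-12.355392)≈-3.842593; next y=-1/5·10.361846+3/4·(-3.842593)≈-4.954314
n=6: y≈-4.954314, sp=4, e=sp−y≈8.954314; I≈12.313318, D=e−e_prev≈15.316161; u=1·8.954314+3/4·12.313318+0·15.316161≈18.189303; next y=-1/5·(-4.954314)+3/4·18.189303≈14.632840
n=7: y≈14.632840, sp=4, e=sp−y≈-10.632840; I≈1.680478, D=e−e_prev≈-19.587155; u=1·(-10.632840)+3/4·1.680478+0·(-19.587155)≈-9.372482; next y=-1/5·14.632840+3/4·(-9.372482)≈-9.955929
n=8: y≈-9.955929, sp=4, e=sp−y≈13.955929; I≈15.636407, D=e−e_prev≈24.588769; u=1·13.955929+3/4·15.636407+0·24.588769≈25.683235; next y=-1/5·(-9.955929)+3/4·25.683235≈21.253612
n=9: y≈21.253612, sp=4, e=sp−y≈-17.253612; I≈-1.617205, D=e−e_prev≈-31.209541; u=1·(-17.253612)+3/4·(-1.617205)+0·(-31.209541)≈-18.466515; next y=-1/5·21.253612+3/4·(-18.466515)≈-18.100609
n=10: y≈-18.100609, sp=4, e=sp−y≈22.100609; I≈20.483404, D=e−e_prev≈39.354221; u=1·22.100609+3/4·20.483404+0·39.354221≈37.463162; next y=-1/5·(-18.100609)+3/4·37.463162≈31.717493
n=11: y≈31.717493, sp=4, e=sp−y≈-27.717493; I≈-7.234089, D=e−e_prev≈-49.818102; u=1·(-27.717493)+3/4·(-7.234089)+0·(-49.818102)≈-33.143060; next y=-1/5·31.717493+3/4·(-33.143060)≈-31.200794
n=12: y≈-31.200794, sp=4, e=sp−y≈35.200794; I≈27.966705, D=e−e_prev≈62.918287; u=1·35.200794+3/4·27.966705+0·62.918287≈56.175822; next y=-1/5·(-31.200794)+3/4·56.175822≈48.372025
n=13: y≈48.372025, sp=4, e=sp−y≈-44.372025; I≈-16.405321, D=e−e_prev≈-79.572819; u=1·(-44.372025)+3/4·(-16.405321)+0·(-79.572819)≈-56.676016; next y=-1/5·48.372025+3/4·(-56.676016)≈-52.181417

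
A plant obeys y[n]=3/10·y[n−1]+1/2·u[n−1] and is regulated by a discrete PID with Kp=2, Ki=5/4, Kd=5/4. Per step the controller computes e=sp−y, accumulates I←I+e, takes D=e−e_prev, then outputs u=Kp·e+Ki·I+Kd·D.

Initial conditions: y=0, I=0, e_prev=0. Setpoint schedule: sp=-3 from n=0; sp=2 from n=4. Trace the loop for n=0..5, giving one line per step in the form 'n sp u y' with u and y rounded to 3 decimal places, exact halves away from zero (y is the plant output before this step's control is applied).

0 -3 -13.500 0.000
1 -3 16.875 -6.750
2 -3 -46.106 6.413
3 -3 82.520 -21.129
4 2 -158.973 34.921
5 2 331.379 -69.010

(exact arithmetic carried between steps; '≈' marks a value shown rounded to 6 d.p. or computed from one; I and e_prev carry over from the previous line; the table rounds u and y to 3 d.p., halves away from zero)
n=0: y=0, sp=-3, e=sp−y=-3; I=-3, D=e−e_prev=-3; u=2·(-3)+5/4·(-3)+5/4·(-3)=-13.5; next y=3/10·0+1/2·(-13.5)=-6.75
n=1: y=-6.75, sp=-3, e=sp−y=3.75; I=0.75, D=e−e_prev=6.75; u=2·3.75+5/4·0.75+5/4·6.75=16.875; next y=3/10·(-6.75)+1/2·16.875=6.4125
n=2: y=6.4125, sp=-3, e=sp−y=-9.4125; I=-8.6625, D=e−e_prev=-13.1625; u=2·(-9.4125)+5/4·(-8.6625)+5/4·(-13.1625)=-46.10625; next y=3/10·6.4125+1/2·(-46.10625)=-21.129375
n=3: y=-21.129375, sp=-3, e=sp−y=18.129375; I=9.466875, D=e−e_prev=27.541875; u=2·18.129375+5/4·9.466875+5/4·27.541875≈82.519688; next y=3/10·(-21.129375)+1/2·82.519688≈34.921031
n=4: y≈34.921031, sp=2, e=sp−y≈-32.921031; I≈-23.454156, D=e−e_prev≈-51.050406; u=2·(-32.921031)+5/4·(-23.454156)+5/4·(-51.050406)≈-158.972766; next y=3/10·34.921031+1/2·(-158.972766)≈-69.010073
n=5: y≈-69.010073, sp=2, e=sp−y≈71.010073; I≈47.555917, D=e−e_prev≈103.931105; u=2·71.010073+5/4·47.555917+5/4·103.931105≈331.378924; next y=3/10·(-69.010073)+1/2·331.378924≈144.986440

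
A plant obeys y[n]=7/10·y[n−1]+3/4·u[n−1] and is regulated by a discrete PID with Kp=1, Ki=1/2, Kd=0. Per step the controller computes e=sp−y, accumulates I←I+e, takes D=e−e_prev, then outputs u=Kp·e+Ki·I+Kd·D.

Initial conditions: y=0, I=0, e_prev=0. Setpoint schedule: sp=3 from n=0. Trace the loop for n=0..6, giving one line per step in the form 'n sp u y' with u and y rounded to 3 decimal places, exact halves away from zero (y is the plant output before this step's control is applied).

0 3 4.500 0.000
1 3 0.938 3.375
2 3 1.214 3.066
3 3 1.195 3.056
4 3 1.198 3.036
5 3 1.198 3.023
6 3 1.199 3.015

(exact arithmetic carried between steps; '≈' marks a value shown rounded to 6 d.p. or computed from one; I and e_prev carry over from the previous line; the table rounds u and y to 3 d.p., halves away from zero)
n=0: y=0, sp=3, e=sp−y=3; I=3, D=e−e_prev=3; u=1·3+1/2·3+0·3=4.5; next y=7/10·0+3/4·4.5=3.375
n=1: y=3.375, sp=3, e=sp−y=-0.375; I=2.625, D=e−e_prev=-3.375; u=1·(-0.375)+1/2·2.625+0·(-3.375)=0.9375; next y=7/10·3.375+3/4·0.9375=3.065625
n=2: y=3.065625, sp=3, e=sp−y=-0.065625; I=2.559375, D=e−e_prev=0.309375; u=1·(-0.065625)+1/2·2.559375+0·0.309375≈1.214063; next y=7/10·3.065625+3/4·1.214063≈3.056484
n=3: y≈3.056484, sp=3, e=sp−y≈-0.056484; I≈2.502891, D=e−e_prev≈0.009141; u=1·(-0.056484)+1/2·2.502891+0·0.009141≈1.194961; next y=7/10·3.056484+3/4·1.194961≈3.035760
n=4: y≈3.035760, sp=3, e=sp−y≈-0.035760; I≈2.467131, D=e−e_prev≈0.020725; u=1·(-0.035760)+1/2·2.467131+0·0.020725≈1.197806; next y=7/10·3.035760+3/4·1.197806≈3.023386
n=5: y≈3.023386, sp=3, e=sp−y≈-0.023386; I≈2.443745, D=e−e_prev≈0.012374; u=1·(-0.023386)+1/2·2.443745+0·0.012374≈1.198486; next y=7/10·3.023386+3/4·1.198486≈3.015235
n=6: y≈3.015235, sp=3, e=sp−y≈-0.015235; I≈2.428510, D=e−e_prev≈0.008151; u=1·(-0.015235)+1/2·2.428510+0·0.008151≈1.199020; next y=7/10·3.015235+3/4·1.199020≈3.009929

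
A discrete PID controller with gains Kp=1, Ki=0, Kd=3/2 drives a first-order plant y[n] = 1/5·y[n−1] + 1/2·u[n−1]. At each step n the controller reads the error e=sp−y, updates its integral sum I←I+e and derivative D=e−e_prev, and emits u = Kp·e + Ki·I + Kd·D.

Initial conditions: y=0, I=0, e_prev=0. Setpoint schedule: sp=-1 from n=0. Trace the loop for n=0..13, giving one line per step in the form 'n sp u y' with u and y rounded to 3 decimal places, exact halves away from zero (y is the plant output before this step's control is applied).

0 -1 -2.500 0.000
1 -1 2.125 -1.250
2 -1 -4.906 0.813
3 -1 5.945 -2.291
4 -1 -10.722 2.515
5 -1 14.917 -4.858
6 -1 -24.505 6.487
7 -1 36.118 -10.955
8 -1 -57.103 15.868
9 -1 86.247 -25.378
10 -1 -134.186 38.048
11 -1 204.780 -59.483
12 -1 -316.459 90.493
13 -1 485.067 -140.131

(exact arithmetic carried between steps; '≈' marks a value shown rounded to 6 d.p. or computed from one; I and e_prev carry over from the previous line; the table rounds u and y to 3 d.p., halves away from zero)
n=0: y=0, sp=-1, e=sp−y=-1; I=-1, D=e−e_prev=-1; u=1·(-1)+0·(-1)+3/2·(-1)=-2.5; next y=1/5·0+1/2·(-2.5)=-1.25
n=1: y=-1.25, sp=-1, e=sp−y=0.25; I=-0.75, D=e−e_prev=1.25; u=1·0.25+0·(-0.75)+3/2·1.25=2.125; next y=1/5·(-1.25)+1/2·2.125=0.8125
n=2: y=0.8125, sp=-1, e=sp−y=-1.8125; I=-2.5625, D=e−e_prev=-2.0625; u=1·(-1.8125)+0·(-2.5625)+3/2·(-2.0625)=-4.90625; next y=1/5·0.8125+1/2·(-4.90625)=-2.290625
n=3: y=-2.290625, sp=-1, e=sp−y=1.290625; I=-1.271875, D=e−e_prev=3.103125; u=1·1.290625+0·(-1.271875)+3/2·3.103125≈5.945313; next y=1/5·(-2.290625)+1/2·5.945313≈2.514531
n=4: y≈2.514531, sp=-1, e=sp−y≈-3.514531; I≈-4.786406, D=e−e_prev≈-4.805156; u=1·(-3.514531)+0·(-4.786406)+3/2·(-4.805156)≈-10.722266; next y=1/5·2.514531+1/2·(-10.722266)≈-4.858227
n=5: y≈-4.858227, sp=-1, e=sp−y≈3.858227; I≈-0.928180, D=e−e_prev≈7.372758; u=1·3.858227+0·(-0.928180)+3/2·7.372758≈14.917363; next y=1/5·(-4.858227)+1/2·14.917363≈6.487036
n=6: y≈6.487036, sp=-1, e=sp−y≈-7.487036; I≈-8.415216, D=e−e_prev≈-11.345263; u=1·(-7.487036)+0·(-8.415216)+3/2·(-11.345263)≈-24.504931; next y=1/5·6.487036+1/2·(-24.504931)≈-10.955058
n=7: y≈-10.955058, sp=-1, e=sp−y≈9.955058; I≈1.539842, D=e−e_prev≈17.442094; u=1·9.955058+0·1.539842+3/2·17.442094≈36.118200; next y=1/5·(-10.955058)+1/2·36.118200≈15.868088
n=8: y≈15.868088, sp=-1, e=sp−y≈-16.868088; I≈-15.328246, D=e−e_prev≈-26.823146; u=1·(-16.868088)+0·(-15.328246)+3/2·(-26.823146)≈-57.102808; next y=1/5·15.868088+1/2·(-57.102808)≈-25.377786
n=9: y≈-25.377786, sp=-1, e=sp−y≈24.377786; I≈9.049540, D=e−e_prev≈41.245874; u=1·24.377786+0·9.049540+3/2·41.245874≈86.246598; next y=1/5·(-25.377786)+1/2·86.246598≈38.047742
n=10: y≈38.047742, sp=-1, e=sp−y≈-39.047742; I≈-29.998202, D=e−e_prev≈-63.425528; u=1·(-39.047742)+0·(-29.998202)+3/2·(-63.425528)≈-134.186033; next y=1/5·38.047742+1/2·(-134.186033)≈-59.483468
n=11: y≈-59.483468, sp=-1, e=sp−y≈58.483468; I≈28.485267, D=e−e_prev≈97.531210; u=1·58.483468+0·28.485267+3/2·97.531210≈204.780283; next y=1/5·(-59.483468)+1/2·204.780283≈90.493448
n=12: y≈90.493448, sp=-1, e=sp−y≈-91.493448; I≈-63.008181, D=e−e_prev≈-149.976916; u=1·(-91.493448)+0·(-63.008181)+3/2·(-149.976916)≈-316.458823; next y=1/5·90.493448+1/2·(-316.458823)≈-140.130722
n=13: y≈-140.130722, sp=-1, e=sp−y≈139.130722; I≈76.122540, D=e−e_prev≈230.624170; u=1·139.130722+0·76.122540+3/2·230.624170≈485.066976; next y=1/5·(-140.130722)+1/2·485.066976≈214.507344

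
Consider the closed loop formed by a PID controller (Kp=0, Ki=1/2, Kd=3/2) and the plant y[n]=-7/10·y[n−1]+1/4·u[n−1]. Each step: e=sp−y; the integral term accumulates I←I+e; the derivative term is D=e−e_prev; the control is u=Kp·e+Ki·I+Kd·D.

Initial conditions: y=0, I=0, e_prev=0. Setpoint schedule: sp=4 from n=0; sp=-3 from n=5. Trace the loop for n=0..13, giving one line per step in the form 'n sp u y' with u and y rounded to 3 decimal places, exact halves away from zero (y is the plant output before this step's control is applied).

(exact arithmetic carried between steps; '≈' marks a value shown rounded to 6 d.p. or computed from one; I and e_prev carry over from the previous line; the table rounds u and y to 3 d.p., halves away from zero)
n=0: y=0, sp=4, e=sp−y=4; I=4, D=e−e_prev=4; u=0·4+1/2·4+3/2·4=8; next y=-7/10·0+1/4·8=2
n=1: y=2, sp=4, e=sp−y=2; I=6, D=e−e_prev=-2; u=0·2+1/2·6+3/2·(-2)=0; next y=-7/10·2+1/4·0=-1.4
n=2: y=-1.4, sp=4, e=sp−y=5.4; I=11.4, D=e−e_prev=3.4; u=0·5.4+1/2·11.4+3/2·3.4=10.8; next y=-7/10·(-1.4)+1/4·10.8=3.68
n=3: y=3.68, sp=4, e=sp−y=0.32; I=11.72, D=e−e_prev=-5.08; u=0·0.32+1/2·11.72+3/2·(-5.08)=-1.76; next y=-7/10·3.68+1/4·(-1.76)=-3.016
n=4: y=-3.016, sp=4, e=sp−y=7.016; I=18.736, D=e−e_prev=6.696; u=0·7.016+1/2·18.736+3/2·6.696=19.412; next y=-7/10·(-3.016)+1/4·19.412=6.9642
n=5: y=6.9642, sp=-3, e=sp−y=-9.9642; I=8.7718, D=e−e_prev=-16.9802; u=0·(-9.9642)+1/2·8.7718+3/2·(-16.9802)=-21.0844; next y=-7/10·6.9642+1/4·(-21.0844)=-10.14604
n=6: y=-10.14604, sp=-3, e=sp−y=7.14604; I=15.91784, D=e−e_prev=17.11024; u=0·7.14604+1/2·15.91784+3/2·17.11024=33.62428; next y=-7/10·(-10.14604)+1/4·33.62428=15.508298
n=7: y=15.508298, sp=-3, e=sp−y=-18.508298; I=-2.590458, D=e−e_prev=-25.654338; u=0·(-18.508298)+1/2·(-2.590458)+3/2·(-25.654338)=-39.776736; next y=-7/10·15.508298+1/4·(-39.776736)≈-20.799993
n=8: y≈-20.799993, sp=-3, e=sp−y≈17.799993; I≈15.209535, D=e−e_prev≈36.308291; u=0·17.799993+1/2·15.209535+3/2·36.308291≈62.067203; next y=-7/10·(-20.799993)+1/4·62.067203≈30.076796
n=9: y≈30.076796, sp=-3, e=sp−y≈-33.076796; I≈-17.867261, D=e−e_prev≈-50.876788; u=0·(-33.076796)+1/2·(-17.867261)+3/2·(-50.876788)≈-85.248813; next y=-7/10·30.076796+1/4·(-85.248813)≈-42.365960
n=10: y≈-42.365960, sp=-3, e=sp−y≈39.365960; I≈21.498699, D=e−e_prev≈72.442756; u=0·39.365960+1/2·21.498699+3/2·72.442756≈119.413483; next y=-7/10·(-42.365960)+1/4·119.413483≈59.509543
n=11: y≈59.509543, sp=-3, e=sp−y≈-62.509543; I≈-41.010844, D=e−e_prev≈-101.875503; u=0·(-62.509543)+1/2·(-41.010844)+3/2·(-101.875503)≈-173.318676; next y=-7/10·59.509543+1/4·(-173.318676)≈-84.986349
n=12: y≈-84.986349, sp=-3, e=sp−y≈81.986349; I≈40.975505, D=e−e_prev≈144.495892; u=0·81.986349+1/2·40.975505+3/2·144.495892≈237.231591; next y=-7/10·(-84.986349)+1/4·237.231591≈118.798342
n=13: y≈118.798342, sp=-3, e=sp−y≈-121.798342; I≈-80.822837, D=e−e_prev≈-203.784691; u=0·(-121.798342)+1/2·(-80.822837)+3/2·(-203.784691)≈-346.088455; next y=-7/10·118.798342+1/4·(-346.088455)≈-169.680953

0 4 8.000 0.000
1 4 0.000 2.000
2 4 10.800 -1.400
3 4 -1.760 3.680
4 4 19.412 -3.016
5 -3 -21.084 6.964
6 -3 33.624 -10.146
7 -3 -39.777 15.508
8 -3 62.067 -20.800
9 -3 -85.249 30.077
10 -3 119.413 -42.366
11 -3 -173.319 59.510
12 -3 237.232 -84.986
13 -3 -346.088 118.798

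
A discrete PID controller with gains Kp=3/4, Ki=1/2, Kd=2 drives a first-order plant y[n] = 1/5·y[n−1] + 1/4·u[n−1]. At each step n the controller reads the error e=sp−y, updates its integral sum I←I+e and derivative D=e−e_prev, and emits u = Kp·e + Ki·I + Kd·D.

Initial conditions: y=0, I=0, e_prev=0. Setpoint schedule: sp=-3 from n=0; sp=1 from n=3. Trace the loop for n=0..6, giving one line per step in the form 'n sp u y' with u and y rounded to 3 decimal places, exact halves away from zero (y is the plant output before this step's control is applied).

0 -3 -9.750 0.000
1 -3 2.672 -2.438
2 -3 -10.993 0.180
3 1 15.054 -2.712
4 1 -16.158 3.221
5 1 16.101 -3.395
6 1 -16.844 3.346

(exact arithmetic carried between steps; '≈' marks a value shown rounded to 6 d.p. or computed from one; I and e_prev carry over from the previous line; the table rounds u and y to 3 d.p., halves away from zero)
n=0: y=0, sp=-3, e=sp−y=-3; I=-3, D=e−e_prev=-3; u=3/4·(-3)+1/2·(-3)+2·(-3)=-9.75; next y=1/5·0+1/4·(-9.75)=-2.4375
n=1: y=-2.4375, sp=-3, e=sp−y=-0.5625; I=-3.5625, D=e−e_prev=2.4375; u=3/4·(-0.5625)+1/2·(-3.5625)+2·2.4375=2.671875; next y=1/5·(-2.4375)+1/4·2.671875≈0.180469
n=2: y≈0.180469, sp=-3, e=sp−y≈-3.180469; I≈-6.742969, D=e−e_prev≈-2.617969; u=3/4·(-3.180469)+1/2·(-6.742969)+2·(-2.617969)≈-10.992773; next y=1/5·0.180469+1/4·(-10.992773)≈-2.712100
n=3: y≈-2.712100, sp=1, e=sp−y≈3.712100; I≈-3.030869, D=e−e_prev≈6.892568; u=3/4·3.712100+1/2·(-3.030869)+2·6.892568≈15.053777; next y=1/5·(-2.712100)+1/4·15.053777≈3.221024
n=4: y≈3.221024, sp=1, e=sp−y≈-2.221024; I≈-5.251893, D=e−e_prev≈-5.933124; u=3/4·(-2.221024)+1/2·(-5.251893)+2·(-5.933124)≈-16.157963; next y=1/5·3.221024+1/4·(-16.157963)≈-3.395286
n=5: y≈-3.395286, sp=1, e=sp−y≈4.395286; I≈-0.856608, D=e−e_prev≈6.616310; u=3/4·4.395286+1/2·(-0.856608)+2·6.616310≈16.100781; next y=1/5·(-3.395286)+1/4·16.100781≈3.346138
n=6: y≈3.346138, sp=1, e=sp−y≈-2.346138; I≈-3.202746, D=e−e_prev≈-6.741424; u=3/4·(-2.346138)+1/2·(-3.202746)+2·(-6.741424)≈-16.843824; next y=1/5·3.346138+1/4·(-16.843824)≈-3.541728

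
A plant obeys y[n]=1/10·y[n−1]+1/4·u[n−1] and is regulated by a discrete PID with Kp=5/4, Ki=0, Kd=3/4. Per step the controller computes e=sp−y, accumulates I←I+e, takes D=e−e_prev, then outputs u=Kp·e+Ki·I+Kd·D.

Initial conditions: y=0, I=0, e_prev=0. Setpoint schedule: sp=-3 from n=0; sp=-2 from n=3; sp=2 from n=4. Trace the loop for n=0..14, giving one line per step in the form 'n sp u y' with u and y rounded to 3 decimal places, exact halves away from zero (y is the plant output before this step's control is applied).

(exact arithmetic carried between steps; '≈' marks a value shown rounded to 6 d.p. or computed from one; I and e_prev carry over from the previous line; the table rounds u and y to 3 d.p., halves away from zero)
n=0: y=0, sp=-3, e=sp−y=-3; I=-3, D=e−e_prev=-3; u=5/4·(-3)+0·(-3)+3/4·(-3)=-6; next y=1/10·0+1/4·(-6)=-1.5
n=1: y=-1.5, sp=-3, e=sp−y=-1.5; I=-4.5, D=e−e_prev=1.5; u=5/4·(-1.5)+0·(-4.5)+3/4·1.5=-0.75; next y=1/10·(-1.5)+1/4·(-0.75)=-0.3375
n=2: y=-0.3375, sp=-3, e=sp−y=-2.6625; I=-7.1625, D=e−e_prev=-1.1625; u=5/4·(-2.6625)+0·(-7.1625)+3/4·(-1.1625)=-4.2; next y=1/10·(-0.3375)+1/4·(-4.2)=-1.08375
n=3: y=-1.08375, sp=-2, e=sp−y=-0.91625; I=-8.07875, D=e−e_prev=1.74625; u=5/4·(-0.91625)+0·(-8.07875)+3/4·1.74625=0.164375; next y=1/10·(-1.08375)+1/4·0.164375≈-0.067281
n=4: y≈-0.067281, sp=2, e=sp−y≈2.067281; I≈-6.011469, D=e−e_prev≈2.983531; u=5/4·2.067281+0·(-6.011469)+3/4·2.983531≈4.82175; next y=1/10·(-0.067281)+1/4·4.82175≈1.198709
n=5: y≈1.198709, sp=2, e=sp−y≈0.801291; I≈-5.210178, D=e−e_prev≈-1.265991; u=5/4·0.801291+0·(-5.210178)+3/4·(-1.265991)≈0.052120; next y=1/10·1.198709+1/4·0.052120≈0.132901
n=6: y≈0.132901, sp=2, e=sp−y≈1.867099; I≈-3.343079, D=e−e_prev≈1.065808; u=5/4·1.867099+0·(-3.343079)+3/4·1.065808≈3.13323; next y=1/10·0.132901+1/4·3.13323≈0.796598
n=7: y≈0.796598, sp=2, e=sp−y≈1.203402; I≈-2.139677, D=e−e_prev≈-0.663697; u=5/4·1.203402+0·(-2.139677)+3/4·(-0.663697)≈1.006481; next y=1/10·0.796598+1/4·1.006481≈0.331280
n=8: y≈0.331280, sp=2, e=sp−y≈1.668720; I≈-0.470957, D=e−e_prev≈0.465318; u=5/4·1.668720+0·(-0.470957)+3/4·0.465318≈2.434888; next y=1/10·0.331280+1/4·2.434888≈0.641850
n=9: y≈0.641850, sp=2, e=sp−y≈1.358150; I≈0.887193, D=e−e_prev≈-0.310570; u=5/4·1.358150+0·0.887193+3/4·(-0.310570)≈1.464760; next y=1/10·0.641850+1/4·1.464760≈0.430375
n=10: y≈0.430375, sp=2, e=sp−y≈1.569625; I≈2.456818, D=e−e_prev≈0.211475; u=5/4·1.569625+0·2.456818+3/4·0.211475≈2.120638; next y=1/10·0.430375+1/4·2.120638≈0.573197
n=11: y≈0.573197, sp=2, e=sp−y≈1.426803; I≈3.883621, D=e−e_prev≈-0.142822; u=5/4·1.426803+0·3.883621+3/4·(-0.142822)≈1.676387; next y=1/10·0.573197+1/4·1.676387≈0.476417
n=12: y≈0.476417, sp=2, e=sp−y≈1.523583; I≈5.407205, D=e−e_prev≈0.096780; u=5/4·1.523583+0·5.407205+3/4·0.096780≈1.977065; next y=1/10·0.476417+1/4·1.977065≈0.541908
n=13: y≈0.541908, sp=2, e=sp−y≈1.458092; I≈6.865297, D=e−e_prev≈-0.065491; u=5/4·1.458092+0·6.865297+3/4·(-0.065491)≈1.773497; next y=1/10·0.541908+1/4·1.773497≈0.497565
n=14: y≈0.497565, sp=2, e=sp−y≈1.502435; I≈8.367732, D=e−e_prev≈0.044343; u=5/4·1.502435+0·8.367732+3/4·0.044343≈1.911301; next y=1/10·0.497565+1/4·1.911301≈0.527582

0 -3 -6.000 0.000
1 -3 -0.750 -1.500
2 -3 -4.200 -0.338
3 -2 0.164 -1.084
4 2 4.822 -0.067
5 2 0.052 1.199
6 2 3.133 0.133
7 2 1.006 0.797
8 2 2.435 0.331
9 2 1.465 0.642
10 2 2.121 0.430
11 2 1.676 0.573
12 2 1.977 0.476
13 2 1.773 0.542
14 2 1.911 0.498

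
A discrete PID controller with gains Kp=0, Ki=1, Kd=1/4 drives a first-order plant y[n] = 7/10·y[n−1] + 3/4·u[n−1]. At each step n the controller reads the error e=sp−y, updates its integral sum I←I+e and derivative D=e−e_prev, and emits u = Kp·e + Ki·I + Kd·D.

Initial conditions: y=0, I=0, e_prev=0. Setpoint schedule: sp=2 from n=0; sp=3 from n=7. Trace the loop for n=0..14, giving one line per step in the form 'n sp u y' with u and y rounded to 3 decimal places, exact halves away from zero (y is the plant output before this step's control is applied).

0 2 2.500 0.000
1 2 1.656 1.875
2 2 1.400 2.555
3 2 0.661 2.839
4 2 0.338 2.483
5 2 0.381 1.991
6 2 0.656 1.679
7 3 2.163 1.668
8 3 1.840 2.790
9 3 1.652 3.333
10 3 1.156 3.572
11 3 0.900 3.367
12 3 0.901 3.032
13 3 1.078 2.798
14 3 1.260 2.767

(exact arithmetic carried between steps; '≈' marks a value shown rounded to 6 d.p. or computed from one; I and e_prev carry over from the previous line; the table rounds u and y to 3 d.p., halves away from zero)
n=0: y=0, sp=2, e=sp−y=2; I=2, D=e−e_prev=2; u=0·2+1·2+1/4·2=2.5; next y=7/10·0+3/4·2.5=1.875
n=1: y=1.875, sp=2, e=sp−y=0.125; I=2.125, D=e−e_prev=-1.875; u=0·0.125+1·2.125+1/4·(-1.875)=1.65625; next y=7/10·1.875+3/4·1.65625≈2.554688
n=2: y≈2.554688, sp=2, e=sp−y≈-0.554688; I≈1.570313, D=e−e_prev≈-0.679688; u=0·(-0.554688)+1·1.570313+1/4·(-0.679688)≈1.400391; next y=7/10·2.554688+3/4·1.400391≈2.838574
n=3: y≈2.838574, sp=2, e=sp−y≈-0.838574; I≈0.731738, D=e−e_prev≈-0.283887; u=0·(-0.838574)+1·0.731738+1/4·(-0.283887)≈0.660767; next y=7/10·2.838574+3/4·0.660767≈2.482577
n=4: y≈2.482577, sp=2, e=sp−y≈-0.482577; I≈0.249161, D=e−e_prev≈0.355997; u=0·(-0.482577)+1·0.249161+1/4·0.355997≈0.338161; next y=7/10·2.482577+3/4·0.338161≈1.991424
n=5: y≈1.991424, sp=2, e=sp−y≈0.008576; I≈0.257737, D=e−e_prev≈0.491153; u=0·0.008576+1·0.257737+1/4·0.491153≈0.380525; next y=7/10·1.991424+3/4·0.380525≈1.679391
n=6: y≈1.679391, sp=2, e=sp−y≈0.320609; I≈0.578346, D=e−e_prev≈0.312033; u=0·0.320609+1·0.578346+1/4·0.312033≈0.656354; next y=7/10·1.679391+3/4·0.656354≈1.667839
n=7: y≈1.667839, sp=3, e=sp−y≈1.332161; I≈1.910507, D=e−e_prev≈1.011551; u=0·1.332161+1·1.910507+1/4·1.011551≈2.163394; next y=7/10·1.667839+3/4·2.163394≈2.790033
n=8: y≈2.790033, sp=3, e=sp−y≈0.209967; I≈2.120473, D=e−e_prev≈-1.122194; u=0·0.209967+1·2.120473+1/4·(-1.122194)≈1.839925; next y=7/10·2.790033+3/4·1.839925≈3.332967
n=9: y≈3.332967, sp=3, e=sp−y≈-0.332967; I≈1.787506, D=e−e_prev≈-0.542933; u=0·(-0.332967)+1·1.787506+1/4·(-0.542933)≈1.651773; next y=7/10·3.332967+3/4·1.651773≈3.571906
n=10: y≈3.571906, sp=3, e=sp−y≈-0.571906; I≈1.215600, D=e−e_prev≈-0.238940; u=0·(-0.571906)+1·1.215600+1/4·(-0.238940)≈1.155865; next y=7/10·3.571906+3/4·1.155865≈3.367233
n=11: y≈3.367233, sp=3, e=sp−y≈-0.367233; I≈0.848367, D=e−e_prev≈0.204673; u=0·(-0.367233)+1·0.848367+1/4·0.204673≈0.899535; next y=7/10·3.367233+3/4·0.899535≈3.031714
n=12: y≈3.031714, sp=3, e=sp−y≈-0.031714; I≈0.816652, D=e−e_prev≈0.335519; u=0·(-0.031714)+1·0.816652+1/4·0.335519≈0.900532; next y=7/10·3.031714+3/4·0.900532≈2.797599
n=13: y≈2.797599, sp=3, e=sp−y≈0.202401; I≈1.019053, D=e−e_prev≈0.234115; u=0·0.202401+1·1.019053+1/4·0.234115≈1.077582; next y=7/10·2.797599+3/4·1.077582≈2.766506
n=14: y≈2.766506, sp=3, e=sp−y≈0.233494; I≈1.252547, D=e−e_prev≈0.031093; u=0·0.233494+1·1.252547+1/4·0.031093≈1.260321; next y=7/10·2.766506+3/4·1.260321≈2.881795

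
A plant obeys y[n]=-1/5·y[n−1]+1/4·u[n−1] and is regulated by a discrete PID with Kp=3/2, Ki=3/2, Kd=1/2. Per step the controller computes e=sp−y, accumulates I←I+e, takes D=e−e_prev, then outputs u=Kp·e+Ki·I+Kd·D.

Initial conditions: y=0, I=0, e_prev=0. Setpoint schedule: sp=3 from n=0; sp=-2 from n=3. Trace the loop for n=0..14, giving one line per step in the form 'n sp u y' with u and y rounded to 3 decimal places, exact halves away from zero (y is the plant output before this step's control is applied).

0 3 10.500 0.000
1 3 4.313 2.625
2 3 13.439 0.553
3 -2 -10.863 3.249
4 -2 8.263 -3.365
5 -2 -14.361 2.739
6 -2 5.652 -4.138
7 -2 -16.905 2.241
8 -2 4.126 -4.674
9 -2 -18.562 1.966
10 -2 3.309 -5.034
11 -2 -19.678 1.834
12 -2 2.926 -5.286
13 -2 -20.467 1.789
14 -2 2.809 -5.475

(exact arithmetic carried between steps; '≈' marks a value shown rounded to 6 d.p. or computed from one; I and e_prev carry over from the previous line; the table rounds u and y to 3 d.p., halves away from zero)
n=0: y=0, sp=3, e=sp−y=3; I=3, D=e−e_prev=3; u=3/2·3+3/2·3+1/2·3=10.5; next y=-1/5·0+1/4·10.5=2.625
n=1: y=2.625, sp=3, e=sp−y=0.375; I=3.375, D=e−e_prev=-2.625; u=3/2·0.375+3/2·3.375+1/2·(-2.625)=4.3125; next y=-1/5·2.625+1/4·4.3125=0.553125
n=2: y=0.553125, sp=3, e=sp−y=2.446875; I=5.821875, D=e−e_prev=2.071875; u=3/2·2.446875+3/2·5.821875+1/2·2.071875≈13.439063; next y=-1/5·0.553125+1/4·13.439063≈3.249141
n=3: y≈3.249141, sp=-2, e=sp−y≈-5.249141; I≈0.572734, D=e−e_prev≈-7.696016; u=3/2·(-5.249141)+3/2·0.572734+1/2·(-7.696016)≈-10.862617; next y=-1/5·3.249141+1/4·(-10.862617)≈-3.365482
n=4: y≈-3.365482, sp=-2, e=sp−y≈1.365482; I≈1.938217, D=e−e_prev≈6.614623; u=3/2·1.365482+3/2·1.938217+1/2·6.614623≈8.262860; next y=-1/5·(-3.365482)+1/4·8.262860≈2.738812
n=5: y≈2.738812, sp=-2, e=sp−y≈-4.738812; I≈-2.800595, D=e−e_prev≈-6.104294; u=3/2·(-4.738812)+3/2·(-2.800595)+1/2·(-6.104294)≈-14.361257; next y=-1/5·2.738812+1/4·(-14.361257)≈-4.138076
n=6: y≈-4.138076, sp=-2, e=sp−y≈2.138076; I≈-0.662518, D=e−e_prev≈6.876888; u=3/2·2.138076+3/2·(-0.662518)+1/2·6.876888≈5.651781; next y=-1/5·(-4.138076)+1/4·5.651781≈2.240561
n=7: y≈2.240561, sp=-2, e=sp−y≈-4.240561; I≈-4.903079, D=e−e_prev≈-6.378637; u=3/2·(-4.240561)+3/2·(-4.903079)+1/2·(-6.378637)≈-16.904778; next y=-1/5·2.240561+1/4·(-16.904778)≈-4.674307
n=8: y≈-4.674307, sp=-2, e=sp−y≈2.674307; I≈-2.228772, D=e−e_prev≈6.914867; u=3/2·2.674307+3/2·(-2.228772)+1/2·6.914867≈4.125735; next y=-1/5·(-4.674307)+1/4·4.125735≈1.966295
n=9: y≈1.966295, sp=-2, e=sp−y≈-3.966295; I≈-6.195067, D=e−e_prev≈-6.640602; u=3/2·(-3.966295)+3/2·(-6.195067)+1/2·(-6.640602)≈-18.562344; next y=-1/5·1.966295+1/4·(-18.562344)≈-5.033845
n=10: y≈-5.033845, sp=-2, e=sp−y≈3.033845; I≈-3.161222, D=e−e_prev≈7.000140; u=3/2·3.033845+3/2·(-3.161222)+1/2·7.000140≈3.309004; next y=-1/5·(-5.033845)+1/4·3.309004≈1.834020
n=11: y≈1.834020, sp=-2, e=sp−y≈-3.834020; I≈-6.995242, D=e−e_prev≈-6.867865; u=3/2·(-3.834020)+3/2·(-6.995242)+1/2·(-6.867865)≈-19.677826; next y=-1/5·1.834020+1/4·(-19.677826)≈-5.286261
n=12: y≈-5.286261, sp=-2, e=sp−y≈3.286261; I≈-3.708982, D=e−e_prev≈7.120281; u=3/2·3.286261+3/2·(-3.708982)+1/2·7.120281≈2.926059; next y=-1/5·(-5.286261)+1/4·2.926059≈1.788767
n=13: y≈1.788767, sp=-2, e=sp−y≈-3.788767; I≈-7.497749, D=e−e_prev≈-7.075027; u=3/2·(-3.788767)+3/2·(-7.497749)+1/2·(-7.075027)≈-20.467287; next y=-1/5·1.788767+1/4·(-20.467287)≈-5.474575
n=14: y≈-5.474575, sp=-2, e=sp−y≈3.474575; I≈-4.023174, D=e−e_prev≈7.263342; u=3/2·3.474575+3/2·(-4.023174)+1/2·7.263342≈2.808773; next y=-1/5·(-5.474575)+1/4·2.808773≈1.797108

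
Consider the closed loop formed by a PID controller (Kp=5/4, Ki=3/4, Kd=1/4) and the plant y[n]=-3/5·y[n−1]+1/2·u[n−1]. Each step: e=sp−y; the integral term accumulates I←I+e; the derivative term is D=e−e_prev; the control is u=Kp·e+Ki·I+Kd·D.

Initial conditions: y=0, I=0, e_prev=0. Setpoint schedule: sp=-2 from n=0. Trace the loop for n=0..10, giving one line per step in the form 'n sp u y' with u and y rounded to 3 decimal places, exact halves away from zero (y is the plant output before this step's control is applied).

(exact arithmetic carried between steps; '≈' marks a value shown rounded to 6 d.p. or computed from one; I and e_prev carry over from the previous line; the table rounds u and y to 3 d.p., halves away from zero)
n=0: y=0, sp=-2, e=sp−y=-2; I=-2, D=e−e_prev=-2; u=5/4·(-2)+3/4·(-2)+1/4·(-2)=-4.5; next y=-3/5·0+1/2·(-4.5)=-2.25
n=1: y=-2.25, sp=-2, e=sp−y=0.25; I=-1.75, D=e−e_prev=2.25; u=5/4·0.25+3/4·(-1.75)+1/4·2.25=-0.4375; next y=-3/5·(-2.25)+1/2·(-0.4375)=1.13125
n=2: y=1.13125, sp=-2, e=sp−y=-3.13125; I=-4.88125, D=e−e_prev=-3.38125; u=5/4·(-3.13125)+3/4·(-4.88125)+1/4·(-3.38125)≈-8.420313; next y=-3/5·1.13125+1/2·(-8.420313)≈-4.888906
n=3: y≈-4.888906, sp=-2, e=sp−y≈2.888906; I≈-1.992344, D=e−e_prev≈6.020156; u=5/4·2.888906+3/4·(-1.992344)+1/4·6.020156≈3.621914; next y=-3/5·(-4.888906)+1/2·3.621914≈4.744301
n=4: y≈4.744301, sp=-2, e=sp−y≈-6.744301; I≈-8.736645, D=e−e_prev≈-9.633207; u=5/4·(-6.744301)+3/4·(-8.736645)+1/4·(-9.633207)≈-17.391161; next y=-3/5·4.744301+1/2·(-17.391161)≈-11.542161
n=5: y≈-11.542161, sp=-2, e=sp−y≈9.542161; I≈0.805517, D=e−e_prev≈16.286462; u=5/4·9.542161+3/4·0.805517+1/4·16.286462≈16.603454; next y=-3/5·(-11.542161)+1/2·16.603454≈15.227024
n=6: y≈15.227024, sp=-2, e=sp−y≈-17.227024; I≈-16.421507, D=e−e_prev≈-26.769185; u=5/4·(-17.227024)+3/4·(-16.421507)+1/4·(-26.769185)≈-40.542206; next y=-3/5·15.227024+1/2·(-40.542206)≈-29.407317
n=7: y≈-29.407317, sp=-2, e=sp−y≈27.407317; I≈10.985810, D=e−e_prev≈44.634341; u=5/4·27.407317+3/4·10.985810+1/4·44.634341≈53.657089; next y=-3/5·(-29.407317)+1/2·53.657089≈44.472935
n=8: y≈44.472935, sp=-2, e=sp−y≈-46.472935; I≈-35.487125, D=e−e_prev≈-73.880252; u=5/4·(-46.472935)+3/4·(-35.487125)+1/4·(-73.880252)≈-103.176576; next y=-3/5·44.472935+1/2·(-103.176576)≈-78.272049
n=9: y≈-78.272049, sp=-2, e=sp−y≈76.272049; I≈40.784924, D=e−e_prev≈122.744984; u=5/4·76.272049+3/4·40.784924+1/4·122.744984≈156.615000; next y=-3/5·(-78.272049)+1/2·156.615000≈125.270729
n=10: y≈125.270729, sp=-2, e=sp−y≈-127.270729; I≈-86.485805, D=e−e_prev≈-203.542778; u=5/4·(-127.270729)+3/4·(-86.485805)+1/4·(-203.542778)≈-274.838460; next y=-3/5·125.270729+1/2·(-274.838460)≈-212.581668

0 -2 -4.500 0.000
1 -2 -0.438 -2.250
2 -2 -8.420 1.131
3 -2 3.622 -4.889
4 -2 -17.391 4.744
5 -2 16.603 -11.542
6 -2 -40.542 15.227
7 -2 53.657 -29.407
8 -2 -103.177 44.473
9 -2 156.615 -78.272
10 -2 -274.838 125.271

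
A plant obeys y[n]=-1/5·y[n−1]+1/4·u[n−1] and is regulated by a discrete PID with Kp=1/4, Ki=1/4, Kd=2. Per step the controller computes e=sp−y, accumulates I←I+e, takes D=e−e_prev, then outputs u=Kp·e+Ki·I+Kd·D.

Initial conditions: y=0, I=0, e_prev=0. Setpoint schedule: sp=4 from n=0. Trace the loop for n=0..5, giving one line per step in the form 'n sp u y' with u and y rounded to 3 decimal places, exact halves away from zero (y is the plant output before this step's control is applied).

(exact arithmetic carried between steps; '≈' marks a value shown rounded to 6 d.p. or computed from one; I and e_prev carry over from the previous line; the table rounds u and y to 3 d.p., halves away from zero)
n=0: y=0, sp=4, e=sp−y=4; I=4, D=e−e_prev=4; u=1/4·4+1/4·4+2·4=10; next y=-1/5·0+1/4·10=2.5
n=1: y=2.5, sp=4, e=sp−y=1.5; I=5.5, D=e−e_prev=-2.5; u=1/4·1.5+1/4·5.5+2·(-2.5)=-3.25; next y=-1/5·2.5+1/4·(-3.25)=-1.3125
n=2: y=-1.3125, sp=4, e=sp−y=5.3125; I=10.8125, D=e−e_prev=3.8125; u=1/4·5.3125+1/4·10.8125+2·3.8125=11.65625; next y=-1/5·(-1.3125)+1/4·11.65625≈3.176563
n=3: y≈3.176563, sp=4, e=sp−y≈0.823438; I≈11.635938, D=e−e_prev≈-4.489063; u=1/4·0.823438+1/4·11.635938+2·(-4.489063)≈-5.863281; next y=-1/5·3.176563+1/4·(-5.863281)≈-2.101133
n=4: y≈-2.101133, sp=4, e=sp−y≈6.101133; I≈17.737070, D=e−e_prev≈5.277695; u=1/4·6.101133+1/4·17.737070+2·5.277695≈16.514941; next y=-1/5·(-2.101133)+1/4·16.514941≈4.548962
n=5: y≈4.548962, sp=4, e=sp−y≈-0.548962; I≈17.188108, D=e−e_prev≈-6.650095; u=1/4·(-0.548962)+1/4·17.188108+2·(-6.650095)≈-9.140403; next y=-1/5·4.548962+1/4·(-9.140403)≈-3.194893

0 4 10.000 0.000
1 4 -3.250 2.500
2 4 11.656 -1.313
3 4 -5.863 3.177
4 4 16.515 -2.101
5 4 -9.140 4.549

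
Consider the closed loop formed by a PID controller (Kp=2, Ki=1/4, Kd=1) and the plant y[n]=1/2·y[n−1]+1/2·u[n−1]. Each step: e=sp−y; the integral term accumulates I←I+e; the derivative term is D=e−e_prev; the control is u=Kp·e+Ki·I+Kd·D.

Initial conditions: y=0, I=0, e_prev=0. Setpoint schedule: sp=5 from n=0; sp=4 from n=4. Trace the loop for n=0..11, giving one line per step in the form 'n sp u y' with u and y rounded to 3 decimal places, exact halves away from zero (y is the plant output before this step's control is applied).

0 5 16.250 0.000
1 5 -13.906 8.125
2 5 29.238 -2.891
3 5 -32.014 13.174
4 4 52.187 -9.420
5 4 -66.164 21.384
6 4 102.559 -22.390
7 4 -137.659 40.084
8 4 204.627 -48.787
9 4 -282.846 77.920
10 4 411.626 -102.463
11 4 -577.536 154.581

(exact arithmetic carried between steps; '≈' marks a value shown rounded to 6 d.p. or computed from one; I and e_prev carry over from the previous line; the table rounds u and y to 3 d.p., halves away from zero)
n=0: y=0, sp=5, e=sp−y=5; I=5, D=e−e_prev=5; u=2·5+1/4·5+1·5=16.25; next y=1/2·0+1/2·16.25=8.125
n=1: y=8.125, sp=5, e=sp−y=-3.125; I=1.875, D=e−e_prev=-8.125; u=2·(-3.125)+1/4·1.875+1·(-8.125)=-13.90625; next y=1/2·8.125+1/2·(-13.90625)=-2.890625
n=2: y=-2.890625, sp=5, e=sp−y=7.890625; I=9.765625, D=e−e_prev=11.015625; u=2·7.890625+1/4·9.765625+1·11.015625≈29.238281; next y=1/2·(-2.890625)+1/2·29.238281≈13.173828
n=3: y≈13.173828, sp=5, e=sp−y≈-8.173828; I≈1.591797, D=e−e_prev≈-16.064453; u=2·(-8.173828)+1/4·1.591797+1·(-16.064453)≈-32.014160; next y=1/2·13.173828+1/2·(-32.014160)≈-9.420166
n=4: y≈-9.420166, sp=4, e=sp−y≈13.420166; I≈15.011963, D=e−e_prev≈21.593994; u=2·13.420166+1/4·15.011963+1·21.593994≈52.187317; next y=1/2·(-9.420166)+1/2·52.187317≈21.383575
n=5: y≈21.383575, sp=4, e=sp−y≈-17.383575; I≈-2.371613, D=e−e_prev≈-30.803741; u=2·(-17.383575)+1/4·(-2.371613)+1·(-30.803741)≈-66.163795; next y=1/2·21.383575+1/2·(-66.163795)≈-22.390110
n=6: y≈-22.390110, sp=4, e=sp−y≈26.390110; I≈24.018497, D=e−e_prev≈43.773685; u=2·26.390110+1/4·24.018497+1·43.773685≈102.558530; next y=1/2·(-22.390110)+1/2·102.558530≈40.084210
n=7: y≈40.084210, sp=4, e=sp−y≈-36.084210; I≈-12.065712, D=e−e_prev≈-62.474320; u=2·(-36.084210)+1/4·(-12.065712)+1·(-62.474320)≈-137.659168; next y=1/2·40.084210+1/2·(-137.659168)≈-48.787479
n=8: y≈-48.787479, sp=4, e=sp−y≈52.787479; I≈40.721767, D=e−e_prev≈88.871689; u=2·52.787479+1/4·40.721767+1·88.871689≈204.627089; next y=1/2·(-48.787479)+1/2·204.627089≈77.919805
n=9: y≈77.919805, sp=4, e=sp−y≈-73.919805; I≈-33.198038, D=e−e_prev≈-126.707284; u=2·(-73.919805)+1/4·(-33.198038)+1·(-126.707284)≈-282.846403; next y=1/2·77.919805+1/2·(-282.846403)≈-102.463299
n=10: y≈-102.463299, sp=4, e=sp−y≈106.463299; I≈73.265261, D=e−e_prev≈180.383104; u=2·106.463299+1/4·73.265261+1·180.383104≈411.626017; next y=1/2·(-102.463299)+1/2·411.626017≈154.581359
n=11: y≈154.581359, sp=4, e=sp−y≈-150.581359; I≈-77.316098, D=e−e_prev≈-257.044658; u=2·(-150.581359)+1/4·(-77.316098)+1·(-257.044658)≈-577.536401; next y=1/2·154.581359+1/2·(-577.536401)≈-211.477521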